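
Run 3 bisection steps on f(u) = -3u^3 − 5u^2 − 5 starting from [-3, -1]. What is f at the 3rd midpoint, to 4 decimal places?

midpoint -2: f = -1 < 0 → [-3, -2]
midpoint -2.5: f = 10.625 > 0 → [-2.5, -2]
midpoint -2.25: f = 3.859375 > 0 → [-2.25, -2]

3.8594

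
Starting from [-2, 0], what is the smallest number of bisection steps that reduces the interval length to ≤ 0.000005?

Width after n steps is 2/2^n. Need 2^n ≥ 2/0.000005 = 400000.
2^18 = 262144 < 400000 ≤ 2^19 = 524288, so n = 19.

19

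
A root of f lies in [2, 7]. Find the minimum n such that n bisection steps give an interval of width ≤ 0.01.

Width after n steps is 5/2^n. Need 2^n ≥ 5/0.01 = 500.
2^8 = 256 < 500 ≤ 2^9 = 512, so n = 9.

9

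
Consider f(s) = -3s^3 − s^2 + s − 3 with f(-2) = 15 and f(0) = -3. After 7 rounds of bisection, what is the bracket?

[-1.25, -1.234375]

s = -1 gives f = -2, negative; keep [-2, -1]
s = -1.5 gives f = 3.375, positive; keep [-1.5, -1]
s = -1.25 gives f = 0.046875, positive; keep [-1.25, -1]
s = -1.125 gives f = -1.1191, negative; keep [-1.25, -1.125]
s = -1.1875 gives f = -0.574, negative; keep [-1.25, -1.1875]
s = -1.21875 gives f = -0.2733, negative; keep [-1.25, -1.21875]
s = -1.234375 gives f = -0.1157, negative; keep [-1.25, -1.234375]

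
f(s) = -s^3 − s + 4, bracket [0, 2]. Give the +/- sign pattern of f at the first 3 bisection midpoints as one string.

+-+

f(1) = 2 > 0, so the root lies in [1, 2]
f(1.5) = -0.875 < 0, so the root lies in [1, 1.5]
f(1.25) = 0.796875 > 0, so the root lies in [1.25, 1.5]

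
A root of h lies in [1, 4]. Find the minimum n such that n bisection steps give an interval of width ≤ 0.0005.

Width after n steps is 3/2^n. Need 2^n ≥ 3/0.0005 = 6000.
2^12 = 4096 < 6000 ≤ 2^13 = 8192, so n = 13.

13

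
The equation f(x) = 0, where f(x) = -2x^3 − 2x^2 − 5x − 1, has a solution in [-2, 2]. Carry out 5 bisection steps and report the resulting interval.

[-0.25, -0.125]

midpoint 0: f = -1 < 0 → [-2, 0]
midpoint -1: f = 4 > 0 → [-1, 0]
midpoint -0.5: f = 1.25 > 0 → [-0.5, 0]
midpoint -0.25: f = 0.1562 > 0 → [-0.25, 0]
midpoint -0.125: f = -0.4023 < 0 → [-0.25, -0.125]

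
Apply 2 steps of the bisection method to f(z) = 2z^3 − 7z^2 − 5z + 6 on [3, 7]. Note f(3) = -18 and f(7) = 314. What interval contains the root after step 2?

z = 5 gives f = 56, positive; keep [3, 5]
z = 4 gives f = 2, positive; keep [3, 4]

[3, 4]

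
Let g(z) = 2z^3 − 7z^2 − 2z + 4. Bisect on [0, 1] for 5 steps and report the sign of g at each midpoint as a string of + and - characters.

m = 0.5, g(m) = 1.5 (+); new bracket [0.5, 1]
m = 0.75, g(m) = -0.59375 (−); new bracket [0.5, 0.75]
m = 0.625, g(m) = 0.503906 (+); new bracket [0.625, 0.75]
m = 0.6875, g(m) = -0.0337 (−); new bracket [0.625, 0.6875]
m = 0.65625, g(m) = 0.2381 (+); new bracket [0.65625, 0.6875]

+-+-+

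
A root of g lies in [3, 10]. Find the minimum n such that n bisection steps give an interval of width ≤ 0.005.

Width after n steps is 7/2^n. Need 2^n ≥ 7/0.005 = 1400.
2^10 = 1024 < 1400 ≤ 2^11 = 2048, so n = 11.

11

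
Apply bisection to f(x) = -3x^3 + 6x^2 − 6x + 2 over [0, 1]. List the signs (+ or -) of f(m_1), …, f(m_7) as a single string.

midpoint 0.5: f = 0.125 > 0 → [0.5, 1]
midpoint 0.75: f = -0.390625 < 0 → [0.5, 0.75]
midpoint 0.625: f = -0.138672 < 0 → [0.5, 0.625]
midpoint 0.5625: f = -0.0105 < 0 → [0.5, 0.5625]
midpoint 0.53125: f = 0.0561 > 0 → [0.53125, 0.5625]
midpoint 0.546875: f = 0.0225 > 0 → [0.546875, 0.5625]
midpoint 0.5546875: f = 0.0059 > 0 → [0.5546875, 0.5625]

+---+++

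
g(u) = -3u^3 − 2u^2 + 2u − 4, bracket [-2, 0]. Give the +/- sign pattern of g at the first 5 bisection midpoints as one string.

u = -1 gives g = -5, negative; keep [-2, -1]
u = -1.5 gives g = -1.375, negative; keep [-2, -1.5]
u = -1.75 gives g = 2.453125, positive; keep [-1.75, -1.5]
u = -1.625 gives g = 0.3418, positive; keep [-1.625, -1.5]
u = -1.5625 gives g = -0.5637, negative; keep [-1.625, -1.5625]

--++-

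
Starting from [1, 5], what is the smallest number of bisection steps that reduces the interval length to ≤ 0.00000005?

Width after n steps is 4/2^n. Need 2^n ≥ 4/0.00000005 = 80000000.
2^26 = 67108864 < 80000000 ≤ 2^27 = 134217728, so n = 27.

27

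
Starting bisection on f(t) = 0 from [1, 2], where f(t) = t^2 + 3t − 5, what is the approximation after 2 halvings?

midpoint 1.5: f = 1.75 > 0 → [1, 1.5]
midpoint 1.25: f = 0.3125 > 0 → [1, 1.25]

1.25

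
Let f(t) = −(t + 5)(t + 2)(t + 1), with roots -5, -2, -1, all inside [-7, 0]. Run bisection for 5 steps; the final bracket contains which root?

-5

t = -3.5 gives f = -5.625, negative; keep [-7, -3.5]
t = -5.25 gives f = 3.453125, positive; keep [-5.25, -3.5]
t = -4.375 gives f = -5.009766, negative; keep [-5.25, -4.375]
t = -4.8125 gives f = -2.0105, negative; keep [-5.25, -4.8125]
t = -5.03125 gives f = 0.3819, positive; keep [-5.03125, -4.8125]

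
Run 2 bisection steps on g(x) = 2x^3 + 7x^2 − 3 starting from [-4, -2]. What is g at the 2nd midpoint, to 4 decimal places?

midpoint -3: g = 6 > 0 → [-4, -3]
midpoint -3.5: g = -3 < 0 → [-3.5, -3]

-3.0000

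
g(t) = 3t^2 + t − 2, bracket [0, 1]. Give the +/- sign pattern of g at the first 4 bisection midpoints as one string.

midpoint 0.5: g = -0.75 < 0 → [0.5, 1]
midpoint 0.75: g = 0.4375 > 0 → [0.5, 0.75]
midpoint 0.625: g = -0.203125 < 0 → [0.625, 0.75]
midpoint 0.6875: g = 0.1055 > 0 → [0.625, 0.6875]

-+-+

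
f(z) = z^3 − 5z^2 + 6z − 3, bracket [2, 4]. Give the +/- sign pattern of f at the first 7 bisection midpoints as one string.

--+++-+

m = 3, f(m) = -3 (−); new bracket [3, 4]
m = 3.5, f(m) = -0.375 (−); new bracket [3.5, 4]
m = 3.75, f(m) = 1.921875 (+); new bracket [3.5, 3.75]
m = 3.625, f(m) = 0.6816 (+); new bracket [3.5, 3.625]
m = 3.5625, f(m) = 0.1311 (+); new bracket [3.5, 3.5625]
m = 3.53125, f(m) = -0.1274 (−); new bracket [3.53125, 3.5625]
m = 3.546875, f(m) = 0.0005 (+); new bracket [3.53125, 3.546875]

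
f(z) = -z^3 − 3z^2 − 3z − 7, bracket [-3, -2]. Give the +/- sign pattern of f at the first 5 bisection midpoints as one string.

f(-2.5) = -2.625 < 0, so the root lies in [-3, -2.5]
f(-2.75) = -0.640625 < 0, so the root lies in [-3, -2.75]
f(-2.875) = 0.591797 > 0, so the root lies in [-2.875, -2.75]
f(-2.8125) = -0.0457 < 0, so the root lies in [-2.875, -2.8125]
f(-2.84375) = 0.2677 > 0, so the root lies in [-2.84375, -2.8125]

--+-+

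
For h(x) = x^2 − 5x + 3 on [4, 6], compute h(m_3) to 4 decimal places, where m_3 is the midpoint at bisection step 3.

-0.1875

m = 5, h(m) = 3 (+); new bracket [4, 5]
m = 4.5, h(m) = 0.75 (+); new bracket [4, 4.5]
m = 4.25, h(m) = -0.1875 (−); new bracket [4.25, 4.5]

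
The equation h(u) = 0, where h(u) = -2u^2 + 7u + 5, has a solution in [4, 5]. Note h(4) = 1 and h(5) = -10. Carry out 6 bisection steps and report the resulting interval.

u = 4.5 gives h = -4, negative; keep [4, 4.5]
u = 4.25 gives h = -1.375, negative; keep [4, 4.25]
u = 4.125 gives h = -0.15625, negative; keep [4, 4.125]
u = 4.0625 gives h = 0.4297, positive; keep [4.0625, 4.125]
u = 4.09375 gives h = 0.1387, positive; keep [4.09375, 4.125]
u = 4.109375 gives h = -0.0083, negative; keep [4.09375, 4.109375]

[4.09375, 4.109375]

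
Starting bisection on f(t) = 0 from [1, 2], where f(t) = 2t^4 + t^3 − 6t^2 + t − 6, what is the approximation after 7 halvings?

1.6953125

f(1.5) = -4.5 < 0, so the root lies in [1.5, 2]
f(1.75) = 1.492188 > 0, so the root lies in [1.5, 1.75]
f(1.625) = -1.981934 < 0, so the root lies in [1.625, 1.75]
f(1.6875) = -0.3747 < 0, so the root lies in [1.6875, 1.75]
f(1.71875) = 0.5249 > 0, so the root lies in [1.6875, 1.71875]
f(1.703125) = 0.0668 > 0, so the root lies in [1.6875, 1.703125]
f(1.6953125) = -0.156 < 0, so the root lies in [1.6953125, 1.703125]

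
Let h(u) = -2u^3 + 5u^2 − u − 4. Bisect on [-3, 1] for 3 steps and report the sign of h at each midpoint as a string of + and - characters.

+--

midpoint -1: h = 4 > 0 → [-1, 1]
midpoint 0: h = -4 < 0 → [-1, 0]
midpoint -0.5: h = -2 < 0 → [-1, -0.5]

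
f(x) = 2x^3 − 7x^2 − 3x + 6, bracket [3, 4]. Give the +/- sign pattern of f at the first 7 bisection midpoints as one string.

m = 3.5, f(m) = -4.5 (−); new bracket [3.5, 4]
m = 3.75, f(m) = 1.78125 (+); new bracket [3.5, 3.75]
m = 3.625, f(m) = -1.589844 (−); new bracket [3.625, 3.75]
m = 3.6875, f(m) = 0.0366 (+); new bracket [3.625, 3.6875]
m = 3.65625, f(m) = -0.7912 (−); new bracket [3.65625, 3.6875]
m = 3.671875, f(m) = -0.381 (−); new bracket [3.671875, 3.6875]
m = 3.6796875, f(m) = -0.1731 (−); new bracket [3.6796875, 3.6875]

-+-+---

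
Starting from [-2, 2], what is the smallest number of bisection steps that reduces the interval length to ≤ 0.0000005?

Width after n steps is 4/2^n. Need 2^n ≥ 4/0.0000005 = 8000000.
2^22 = 4194304 < 8000000 ≤ 2^23 = 8388608, so n = 23.

23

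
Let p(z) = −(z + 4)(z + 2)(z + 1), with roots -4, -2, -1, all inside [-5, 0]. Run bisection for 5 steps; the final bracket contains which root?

-4

m = -2.5, p(m) = -1.125 (−); new bracket [-5, -2.5]
m = -3.75, p(m) = -1.203125 (−); new bracket [-5, -3.75]
m = -4.375, p(m) = 3.005859 (+); new bracket [-4.375, -3.75]
m = -4.0625, p(m) = 0.3948 (+); new bracket [-4.0625, -3.75]
m = -3.90625, p(m) = -0.5194 (−); new bracket [-4.0625, -3.90625]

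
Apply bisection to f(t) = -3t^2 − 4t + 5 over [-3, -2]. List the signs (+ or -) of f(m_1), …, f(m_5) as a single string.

midpoint -2.5: f = -3.75 < 0 → [-2.5, -2]
midpoint -2.25: f = -1.1875 < 0 → [-2.25, -2]
midpoint -2.125: f = -0.046875 < 0 → [-2.125, -2]
midpoint -2.0625: f = 0.4883 > 0 → [-2.125, -2.0625]
midpoint -2.09375: f = 0.2236 > 0 → [-2.125, -2.09375]

---++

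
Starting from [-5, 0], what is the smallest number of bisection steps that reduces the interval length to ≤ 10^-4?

Width after n steps is 5/2^n. Need 2^n ≥ 5/10^-4 = 50000.
2^15 = 32768 < 50000 ≤ 2^16 = 65536, so n = 16.

16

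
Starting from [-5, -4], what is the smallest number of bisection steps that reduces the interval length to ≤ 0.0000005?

Width after n steps is 1/2^n. Need 2^n ≥ 1/0.0000005 = 2000000.
2^20 = 1048576 < 2000000 ≤ 2^21 = 2097152, so n = 21.

21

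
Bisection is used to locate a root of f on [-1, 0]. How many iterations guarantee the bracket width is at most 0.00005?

Width after n steps is 1/2^n. Need 2^n ≥ 1/0.00005 = 20000.
2^14 = 16384 < 20000 ≤ 2^15 = 32768, so n = 15.

15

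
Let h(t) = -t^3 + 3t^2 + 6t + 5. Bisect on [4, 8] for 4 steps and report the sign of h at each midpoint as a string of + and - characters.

--+-

t = 6 gives h = -67, negative; keep [4, 6]
t = 5 gives h = -15, negative; keep [4, 5]
t = 4.5 gives h = 1.625, positive; keep [4.5, 5]
t = 4.75 gives h = -5.9844, negative; keep [4.5, 4.75]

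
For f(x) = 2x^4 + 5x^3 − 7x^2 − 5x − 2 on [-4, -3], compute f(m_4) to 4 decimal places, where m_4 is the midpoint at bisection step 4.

-3.1823

m = -3.5, f(m) = 15.5 (+); new bracket [-3.5, -3]
m = -3.25, f(m) = -8.195312 (−); new bracket [-3.5, -3.25]
m = -3.375, f(m) = 2.416504 (+); new bracket [-3.375, -3.25]
m = -3.3125, f(m) = -3.1823 (−); new bracket [-3.375, -3.3125]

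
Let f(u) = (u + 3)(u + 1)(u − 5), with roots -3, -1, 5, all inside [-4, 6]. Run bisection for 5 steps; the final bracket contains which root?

5

u = 1 gives f = -32, negative; keep [1, 6]
u = 3.5 gives f = -43.875, negative; keep [3.5, 6]
u = 4.75 gives f = -11.140625, negative; keep [4.75, 6]
u = 5.375 gives f = 20.0215, positive; keep [4.75, 5.375]
u = 5.0625 gives f = 3.0549, positive; keep [4.75, 5.0625]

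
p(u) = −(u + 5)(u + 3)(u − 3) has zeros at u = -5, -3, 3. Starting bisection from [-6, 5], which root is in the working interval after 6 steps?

u = -0.5 gives p = 39.375, positive; keep [-0.5, 5]
u = 2.25 gives p = 28.546875, positive; keep [2.25, 5]
u = 3.625 gives p = -35.712891, negative; keep [2.25, 3.625]
u = 2.9375 gives p = 2.9456, positive; keep [2.9375, 3.625]
u = 3.28125 gives p = -14.6297, negative; keep [2.9375, 3.28125]
u = 3.109375 gives p = -5.4188, negative; keep [2.9375, 3.109375]

3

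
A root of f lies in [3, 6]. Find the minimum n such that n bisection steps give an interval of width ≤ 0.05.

Width after n steps is 3/2^n. Need 2^n ≥ 3/0.05 = 60.
2^5 = 32 < 60 ≤ 2^6 = 64, so n = 6.

6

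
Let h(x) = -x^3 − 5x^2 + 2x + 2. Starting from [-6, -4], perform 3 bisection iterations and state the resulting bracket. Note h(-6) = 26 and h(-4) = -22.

[-5.5, -5.25]

midpoint -5: h = -8 < 0 → [-6, -5]
midpoint -5.5: h = 6.125 > 0 → [-5.5, -5]
midpoint -5.25: h = -1.609375 < 0 → [-5.5, -5.25]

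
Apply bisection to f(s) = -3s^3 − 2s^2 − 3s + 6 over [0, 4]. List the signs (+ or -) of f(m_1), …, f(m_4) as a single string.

midpoint 2: f = -32 < 0 → [0, 2]
midpoint 1: f = -2 < 0 → [0, 1]
midpoint 0.5: f = 3.625 > 0 → [0.5, 1]
midpoint 0.75: f = 1.3594 > 0 → [0.75, 1]

--++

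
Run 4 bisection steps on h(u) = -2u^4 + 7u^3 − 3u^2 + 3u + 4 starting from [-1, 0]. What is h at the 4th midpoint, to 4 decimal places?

h(-0.5) = 0.75 > 0, so the root lies in [-1, -0.5]
h(-0.75) = -3.523438 < 0, so the root lies in [-0.75, -0.5]
h(-0.625) = -1.061035 < 0, so the root lies in [-0.625, -0.5]
h(-0.5625) = -0.0828 < 0, so the root lies in [-0.5625, -0.5]

-0.0828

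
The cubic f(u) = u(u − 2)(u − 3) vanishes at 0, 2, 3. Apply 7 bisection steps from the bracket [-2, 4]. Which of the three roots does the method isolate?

0

m = 1, f(m) = 2 (+); new bracket [-2, 1]
m = -0.5, f(m) = -4.375 (−); new bracket [-0.5, 1]
m = 0.25, f(m) = 1.203125 (+); new bracket [-0.5, 0.25]
m = -0.125, f(m) = -0.8301 (−); new bracket [-0.125, 0.25]
m = 0.0625, f(m) = 0.3557 (+); new bracket [-0.125, 0.0625]
m = -0.03125, f(m) = -0.1924 (−); new bracket [-0.03125, 0.0625]
m = 0.015625, f(m) = 0.0925 (+); new bracket [-0.03125, 0.015625]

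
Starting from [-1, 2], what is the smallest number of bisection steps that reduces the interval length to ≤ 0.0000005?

Width after n steps is 3/2^n. Need 2^n ≥ 3/0.0000005 = 6000000.
2^22 = 4194304 < 6000000 ≤ 2^23 = 8388608, so n = 23.

23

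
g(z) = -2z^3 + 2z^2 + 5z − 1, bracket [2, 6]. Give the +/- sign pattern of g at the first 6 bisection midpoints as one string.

m = 4, g(m) = -77 (−); new bracket [2, 4]
m = 3, g(m) = -22 (−); new bracket [2, 3]
m = 2.5, g(m) = -7.25 (−); new bracket [2, 2.5]
m = 2.25, g(m) = -2.4062 (−); new bracket [2, 2.25]
m = 2.125, g(m) = -0.5352 (−); new bracket [2, 2.125]
m = 2.0625, g(m) = 0.2729 (+); new bracket [2.0625, 2.125]

-----+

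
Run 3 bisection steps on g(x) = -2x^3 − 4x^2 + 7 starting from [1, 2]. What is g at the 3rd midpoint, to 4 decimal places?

-0.9102

g(1.5) = -8.75 < 0, so the root lies in [1, 1.5]
g(1.25) = -3.15625 < 0, so the root lies in [1, 1.25]
g(1.125) = -0.910156 < 0, so the root lies in [1, 1.125]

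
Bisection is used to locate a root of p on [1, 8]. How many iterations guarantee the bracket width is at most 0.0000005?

Width after n steps is 7/2^n. Need 2^n ≥ 7/0.0000005 = 14000000.
2^23 = 8388608 < 14000000 ≤ 2^24 = 16777216, so n = 24.

24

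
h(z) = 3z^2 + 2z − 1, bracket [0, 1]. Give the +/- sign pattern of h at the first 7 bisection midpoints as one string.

z = 0.5 gives h = 0.75, positive; keep [0, 0.5]
z = 0.25 gives h = -0.3125, negative; keep [0.25, 0.5]
z = 0.375 gives h = 0.171875, positive; keep [0.25, 0.375]
z = 0.3125 gives h = -0.082, negative; keep [0.3125, 0.375]
z = 0.34375 gives h = 0.042, positive; keep [0.3125, 0.34375]
z = 0.328125 gives h = -0.0208, negative; keep [0.328125, 0.34375]
z = 0.3359375 gives h = 0.0104, positive; keep [0.328125, 0.3359375]

+-+-+-+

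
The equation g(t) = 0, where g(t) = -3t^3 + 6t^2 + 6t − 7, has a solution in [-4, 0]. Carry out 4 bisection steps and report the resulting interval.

[-1.25, -1]

midpoint -2: g = 29 > 0 → [-2, 0]
midpoint -1: g = -4 < 0 → [-2, -1]
midpoint -1.5: g = 7.625 > 0 → [-1.5, -1]
midpoint -1.25: g = 0.7344 > 0 → [-1.25, -1]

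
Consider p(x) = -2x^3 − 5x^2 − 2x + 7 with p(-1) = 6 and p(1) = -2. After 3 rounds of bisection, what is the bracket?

m = 0, p(m) = 7 (+); new bracket [0, 1]
m = 0.5, p(m) = 4.5 (+); new bracket [0.5, 1]
m = 0.75, p(m) = 1.84375 (+); new bracket [0.75, 1]

[0.75, 1]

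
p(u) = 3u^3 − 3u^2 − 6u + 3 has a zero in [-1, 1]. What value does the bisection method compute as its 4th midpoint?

midpoint 0: p = 3 > 0 → [0, 1]
midpoint 0.5: p = -0.375 < 0 → [0, 0.5]
midpoint 0.25: p = 1.359375 > 0 → [0.25, 0.5]
midpoint 0.375: p = 0.4863 > 0 → [0.375, 0.5]

0.375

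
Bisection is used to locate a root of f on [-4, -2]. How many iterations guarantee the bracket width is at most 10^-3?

11

Width after n steps is 2/2^n. Need 2^n ≥ 2/10^-3 = 2000.
2^10 = 1024 < 2000 ≤ 2^11 = 2048, so n = 11.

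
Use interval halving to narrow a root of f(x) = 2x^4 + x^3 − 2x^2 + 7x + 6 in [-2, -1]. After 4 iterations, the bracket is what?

m = -1.5, f(m) = -2.25 (−); new bracket [-2, -1.5]
m = -1.75, f(m) = 1.023438 (+); new bracket [-1.75, -1.5]
m = -1.625, f(m) = -1.001465 (−); new bracket [-1.75, -1.625]
m = -1.6875, f(m) = -0.0949 (−); new bracket [-1.75, -1.6875]

[-1.75, -1.6875]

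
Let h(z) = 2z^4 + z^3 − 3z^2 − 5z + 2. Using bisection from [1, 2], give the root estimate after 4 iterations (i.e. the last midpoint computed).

1.4375

midpoint 1.5: h = 1.25 > 0 → [1, 1.5]
midpoint 1.25: h = -2.101562 < 0 → [1.25, 1.5]
midpoint 1.375: h = -0.79834 < 0 → [1.375, 1.5]
midpoint 1.4375: h = 0.1238 > 0 → [1.375, 1.4375]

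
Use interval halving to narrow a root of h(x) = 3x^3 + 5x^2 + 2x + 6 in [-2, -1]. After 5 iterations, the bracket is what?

h(-1.5) = 4.125 > 0, so the root lies in [-2, -1.5]
h(-1.75) = 1.734375 > 0, so the root lies in [-2, -1.75]
h(-1.875) = 0.052734 > 0, so the root lies in [-2, -1.875]
h(-1.9375) = -0.925 < 0, so the root lies in [-1.9375, -1.875]
h(-1.90625) = -0.4243 < 0, so the root lies in [-1.90625, -1.875]

[-1.90625, -1.875]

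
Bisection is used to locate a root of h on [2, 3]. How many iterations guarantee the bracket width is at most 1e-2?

7

Width after n steps is 1/2^n. Need 2^n ≥ 1/1e-2 = 100.
2^6 = 64 < 100 ≤ 2^7 = 128, so n = 7.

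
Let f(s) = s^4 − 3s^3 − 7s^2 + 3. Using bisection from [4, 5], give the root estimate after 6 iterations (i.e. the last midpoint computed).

f(4.5) = -2.0625 < 0, so the root lies in [4.5, 5]
f(4.75) = 32.613281 > 0, so the root lies in [4.5, 4.75]
f(4.625) = 14.029541 > 0, so the root lies in [4.5, 4.625]
f(4.5625) = 5.6834 > 0, so the root lies in [4.5, 4.5625]
f(4.53125) = 1.7368 > 0, so the root lies in [4.5, 4.53125]
f(4.515625) = -0.1811 < 0, so the root lies in [4.515625, 4.53125]

4.515625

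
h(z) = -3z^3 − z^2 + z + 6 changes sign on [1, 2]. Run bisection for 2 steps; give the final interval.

[1, 1.25]

midpoint 1.5: h = -4.875 < 0 → [1, 1.5]
midpoint 1.25: h = -0.171875 < 0 → [1, 1.25]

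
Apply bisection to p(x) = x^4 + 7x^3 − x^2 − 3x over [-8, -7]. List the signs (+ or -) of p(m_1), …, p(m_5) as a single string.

midpoint -7.5: p = 177.1875 > 0 → [-7.5, -7]
midpoint -7.25: p = 64.457031 > 0 → [-7.25, -7]
midpoint -7.125: p = 15.82251 > 0 → [-7.125, -7]
midpoint -7.0625: p = -6.6745 < 0 → [-7.125, -7.0625]
midpoint -7.09375: p = 4.4256 > 0 → [-7.09375, -7.0625]

+++-+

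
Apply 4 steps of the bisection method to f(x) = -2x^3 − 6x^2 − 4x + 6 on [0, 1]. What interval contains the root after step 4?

midpoint 0.5: f = 2.25 > 0 → [0.5, 1]
midpoint 0.75: f = -1.21875 < 0 → [0.5, 0.75]
midpoint 0.625: f = 0.667969 > 0 → [0.625, 0.75]
midpoint 0.6875: f = -0.2358 < 0 → [0.625, 0.6875]

[0.625, 0.6875]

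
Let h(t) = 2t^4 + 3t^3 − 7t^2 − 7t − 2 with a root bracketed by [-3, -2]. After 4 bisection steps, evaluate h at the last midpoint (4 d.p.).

midpoint -2.5: h = 3 > 0 → [-2.5, -2]
midpoint -2.25: h = -4.601562 < 0 → [-2.5, -2.25]
midpoint -2.375: h = -1.415527 < 0 → [-2.5, -2.375]
midpoint -2.4375: h = 0.6267 > 0 → [-2.4375, -2.375]

0.6267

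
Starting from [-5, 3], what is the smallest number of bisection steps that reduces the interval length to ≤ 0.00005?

18

Width after n steps is 8/2^n. Need 2^n ≥ 8/0.00005 = 160000.
2^17 = 131072 < 160000 ≤ 2^18 = 262144, so n = 18.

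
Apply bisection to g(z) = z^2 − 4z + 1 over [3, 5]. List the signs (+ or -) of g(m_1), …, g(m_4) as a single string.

+-+-

z = 4 gives g = 1, positive; keep [3, 4]
z = 3.5 gives g = -0.75, negative; keep [3.5, 4]
z = 3.75 gives g = 0.0625, positive; keep [3.5, 3.75]
z = 3.625 gives g = -0.3594, negative; keep [3.625, 3.75]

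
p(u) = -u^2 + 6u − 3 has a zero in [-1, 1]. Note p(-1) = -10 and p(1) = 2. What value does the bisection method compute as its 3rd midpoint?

m = 0, p(m) = -3 (−); new bracket [0, 1]
m = 0.5, p(m) = -0.25 (−); new bracket [0.5, 1]
m = 0.75, p(m) = 0.9375 (+); new bracket [0.5, 0.75]

0.75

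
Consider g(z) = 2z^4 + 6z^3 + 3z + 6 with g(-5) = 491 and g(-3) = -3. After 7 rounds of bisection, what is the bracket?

[-3.0625, -3.046875]

g(-4) = 122 > 0, so the root lies in [-4, -3]
g(-3.5) = 38.375 > 0, so the root lies in [-3.5, -3]
g(-3.25) = 13.414062 > 0, so the root lies in [-3.25, -3]
g(-3.125) = 4.2544 > 0, so the root lies in [-3.125, -3]
g(-3.0625) = 0.4029 > 0, so the root lies in [-3.0625, -3]
g(-3.03125) = -1.353 < 0, so the root lies in [-3.0625, -3.03125]
g(-3.046875) = -0.4889 < 0, so the root lies in [-3.0625, -3.046875]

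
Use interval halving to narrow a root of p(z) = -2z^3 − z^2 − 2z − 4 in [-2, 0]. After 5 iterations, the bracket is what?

[-1.1875, -1.125]

m = -1, p(m) = -1 (−); new bracket [-2, -1]
m = -1.5, p(m) = 3.5 (+); new bracket [-1.5, -1]
m = -1.25, p(m) = 0.84375 (+); new bracket [-1.25, -1]
m = -1.125, p(m) = -0.168 (−); new bracket [-1.25, -1.125]
m = -1.1875, p(m) = 0.314 (+); new bracket [-1.1875, -1.125]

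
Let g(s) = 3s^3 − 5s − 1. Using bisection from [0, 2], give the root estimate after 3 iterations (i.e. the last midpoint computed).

1.25

midpoint 1: g = -3 < 0 → [1, 2]
midpoint 1.5: g = 1.625 > 0 → [1, 1.5]
midpoint 1.25: g = -1.390625 < 0 → [1.25, 1.5]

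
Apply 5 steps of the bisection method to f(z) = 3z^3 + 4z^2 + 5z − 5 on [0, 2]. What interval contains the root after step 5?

[0.5625, 0.625]

m = 1, f(m) = 7 (+); new bracket [0, 1]
m = 0.5, f(m) = -1.125 (−); new bracket [0.5, 1]
m = 0.75, f(m) = 2.265625 (+); new bracket [0.5, 0.75]
m = 0.625, f(m) = 0.4199 (+); new bracket [0.5, 0.625]
m = 0.5625, f(m) = -0.3879 (−); new bracket [0.5625, 0.625]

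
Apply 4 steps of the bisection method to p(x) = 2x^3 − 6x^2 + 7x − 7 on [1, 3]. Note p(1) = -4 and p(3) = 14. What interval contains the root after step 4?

p(2) = -1 < 0, so the root lies in [2, 3]
p(2.5) = 4.25 > 0, so the root lies in [2, 2.5]
p(2.25) = 1.15625 > 0, so the root lies in [2, 2.25]
p(2.125) = -0.0273 < 0, so the root lies in [2.125, 2.25]

[2.125, 2.25]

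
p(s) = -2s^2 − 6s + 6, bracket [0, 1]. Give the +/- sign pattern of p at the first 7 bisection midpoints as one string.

p(0.5) = 2.5 > 0, so the root lies in [0.5, 1]
p(0.75) = 0.375 > 0, so the root lies in [0.75, 1]
p(0.875) = -0.78125 < 0, so the root lies in [0.75, 0.875]
p(0.8125) = -0.1953 < 0, so the root lies in [0.75, 0.8125]
p(0.78125) = 0.0918 > 0, so the root lies in [0.78125, 0.8125]
p(0.796875) = -0.0513 < 0, so the root lies in [0.78125, 0.796875]
p(0.7890625) = 0.0204 > 0, so the root lies in [0.7890625, 0.796875]

++--+-+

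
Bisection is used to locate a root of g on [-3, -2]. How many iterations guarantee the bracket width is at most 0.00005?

Width after n steps is 1/2^n. Need 2^n ≥ 1/0.00005 = 20000.
2^14 = 16384 < 20000 ≤ 2^15 = 32768, so n = 15.

15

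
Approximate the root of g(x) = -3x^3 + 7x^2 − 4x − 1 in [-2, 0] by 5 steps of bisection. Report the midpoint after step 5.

x = -1 gives g = 13, positive; keep [-1, 0]
x = -0.5 gives g = 3.125, positive; keep [-0.5, 0]
x = -0.25 gives g = 0.484375, positive; keep [-0.25, 0]
x = -0.125 gives g = -0.3848, negative; keep [-0.25, -0.125]
x = -0.1875 gives g = 0.0159, positive; keep [-0.1875, -0.125]

-0.1875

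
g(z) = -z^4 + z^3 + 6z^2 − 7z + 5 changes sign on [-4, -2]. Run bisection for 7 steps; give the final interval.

[-2.609375, -2.59375]

m = -3, g(m) = -28 (−); new bracket [-3, -2]
m = -2.5, g(m) = 5.3125 (+); new bracket [-3, -2.5]
m = -2.75, g(m) = -8.363281 (−); new bracket [-2.75, -2.5]
m = -2.625, g(m) = -0.8499 (−); new bracket [-2.625, -2.5]
m = -2.5625, g(m) = 2.3918 (+); new bracket [-2.625, -2.5625]
m = -2.59375, g(m) = 0.8121 (+); new bracket [-2.625, -2.59375]
m = -2.609375, g(m) = -0.0084 (−); new bracket [-2.609375, -2.59375]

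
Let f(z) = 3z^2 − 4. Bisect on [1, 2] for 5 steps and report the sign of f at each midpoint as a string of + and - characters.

++-++

z = 1.5 gives f = 2.75, positive; keep [1, 1.5]
z = 1.25 gives f = 0.6875, positive; keep [1, 1.25]
z = 1.125 gives f = -0.203125, negative; keep [1.125, 1.25]
z = 1.1875 gives f = 0.2305, positive; keep [1.125, 1.1875]
z = 1.15625 gives f = 0.0107, positive; keep [1.125, 1.15625]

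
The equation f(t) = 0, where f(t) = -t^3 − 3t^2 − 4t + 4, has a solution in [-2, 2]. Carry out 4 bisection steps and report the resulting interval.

midpoint 0: f = 4 > 0 → [0, 2]
midpoint 1: f = -4 < 0 → [0, 1]
midpoint 0.5: f = 1.125 > 0 → [0.5, 1]
midpoint 0.75: f = -1.1094 < 0 → [0.5, 0.75]

[0.5, 0.75]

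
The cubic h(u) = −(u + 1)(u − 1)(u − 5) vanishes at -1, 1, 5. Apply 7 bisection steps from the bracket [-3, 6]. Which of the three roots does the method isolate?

5

u = 1.5 gives h = 4.375, positive; keep [1.5, 6]
u = 3.75 gives h = 16.328125, positive; keep [3.75, 6]
u = 4.875 gives h = 2.845703, positive; keep [4.875, 6]
u = 5.4375 gives h = -12.4978, negative; keep [4.875, 5.4375]
u = 5.15625 gives h = -3.998, negative; keep [4.875, 5.15625]
u = 5.015625 gives h = -0.3774, negative; keep [4.875, 5.015625]
u = 4.9453125 gives h = 1.2828, positive; keep [4.9453125, 5.015625]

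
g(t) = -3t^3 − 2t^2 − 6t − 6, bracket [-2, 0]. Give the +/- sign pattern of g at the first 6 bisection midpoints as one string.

midpoint -1: g = 1 > 0 → [-1, 0]
midpoint -0.5: g = -3.125 < 0 → [-1, -0.5]
midpoint -0.75: g = -1.359375 < 0 → [-1, -0.75]
midpoint -0.875: g = -0.2715 < 0 → [-1, -0.875]
midpoint -0.9375: g = 0.3391 > 0 → [-0.9375, -0.875]
midpoint -0.90625: g = 0.0278 > 0 → [-0.90625, -0.875]

+---++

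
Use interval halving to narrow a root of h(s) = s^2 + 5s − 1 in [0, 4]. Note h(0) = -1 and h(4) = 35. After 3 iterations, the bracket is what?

[0, 0.5]

h(2) = 13 > 0, so the root lies in [0, 2]
h(1) = 5 > 0, so the root lies in [0, 1]
h(0.5) = 1.75 > 0, so the root lies in [0, 0.5]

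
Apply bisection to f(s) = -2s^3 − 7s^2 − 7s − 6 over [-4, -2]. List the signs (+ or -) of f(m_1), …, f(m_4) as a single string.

+-++

s = -3 gives f = 6, positive; keep [-3, -2]
s = -2.5 gives f = -1, negative; keep [-3, -2.5]
s = -2.75 gives f = 1.90625, positive; keep [-2.75, -2.5]
s = -2.625 gives f = 0.3164, positive; keep [-2.625, -2.5]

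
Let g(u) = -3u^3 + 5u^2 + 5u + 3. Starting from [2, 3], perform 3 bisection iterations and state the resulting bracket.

[2.375, 2.5]

g(2.5) = -0.125 < 0, so the root lies in [2, 2.5]
g(2.25) = 5.390625 > 0, so the root lies in [2.25, 2.5]
g(2.375) = 2.888672 > 0, so the root lies in [2.375, 2.5]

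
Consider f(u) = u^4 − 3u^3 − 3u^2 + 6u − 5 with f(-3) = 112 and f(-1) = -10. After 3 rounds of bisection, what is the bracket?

u = -2 gives f = 11, positive; keep [-2, -1]
u = -1.5 gives f = -5.5625, negative; keep [-2, -1.5]
u = -1.75 gives f = 0.769531, positive; keep [-1.75, -1.5]

[-1.75, -1.5]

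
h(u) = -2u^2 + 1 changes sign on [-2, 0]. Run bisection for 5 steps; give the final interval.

[-0.75, -0.6875]

u = -1 gives h = -1, negative; keep [-1, 0]
u = -0.5 gives h = 0.5, positive; keep [-1, -0.5]
u = -0.75 gives h = -0.125, negative; keep [-0.75, -0.5]
u = -0.625 gives h = 0.2188, positive; keep [-0.75, -0.625]
u = -0.6875 gives h = 0.0547, positive; keep [-0.75, -0.6875]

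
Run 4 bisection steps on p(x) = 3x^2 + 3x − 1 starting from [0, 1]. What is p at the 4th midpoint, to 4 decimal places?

0.2305

m = 0.5, p(m) = 1.25 (+); new bracket [0, 0.5]
m = 0.25, p(m) = -0.0625 (−); new bracket [0.25, 0.5]
m = 0.375, p(m) = 0.546875 (+); new bracket [0.25, 0.375]
m = 0.3125, p(m) = 0.2305 (+); new bracket [0.25, 0.3125]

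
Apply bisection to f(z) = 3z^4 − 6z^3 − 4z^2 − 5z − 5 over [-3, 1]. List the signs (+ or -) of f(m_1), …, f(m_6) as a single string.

+---++

midpoint -1: f = 5 > 0 → [-1, 1]
midpoint 0: f = -5 < 0 → [-1, 0]
midpoint -0.5: f = -2.5625 < 0 → [-1, -0.5]
midpoint -0.75: f = -0.0195 < 0 → [-1, -0.75]
midpoint -0.875: f = 2.0906 > 0 → [-0.875, -0.75]
midpoint -0.8125: f = 0.9476 > 0 → [-0.8125, -0.75]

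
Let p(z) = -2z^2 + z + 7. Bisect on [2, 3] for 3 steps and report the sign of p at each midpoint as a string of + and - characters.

m = 2.5, p(m) = -3 (−); new bracket [2, 2.5]
m = 2.25, p(m) = -0.875 (−); new bracket [2, 2.25]
m = 2.125, p(m) = 0.09375 (+); new bracket [2.125, 2.25]

--+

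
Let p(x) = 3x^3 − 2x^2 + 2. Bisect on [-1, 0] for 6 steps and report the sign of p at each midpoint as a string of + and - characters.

+-++--

x = -0.5 gives p = 1.125, positive; keep [-1, -0.5]
x = -0.75 gives p = -0.390625, negative; keep [-0.75, -0.5]
x = -0.625 gives p = 0.486328, positive; keep [-0.75, -0.625]
x = -0.6875 gives p = 0.0798, positive; keep [-0.75, -0.6875]
x = -0.71875 gives p = -0.1471, negative; keep [-0.71875, -0.6875]
x = -0.703125 gives p = -0.0316, negative; keep [-0.703125, -0.6875]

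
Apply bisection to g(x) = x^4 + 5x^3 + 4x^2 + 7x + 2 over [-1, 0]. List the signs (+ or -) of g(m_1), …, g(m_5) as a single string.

x = -0.5 gives g = -1.0625, negative; keep [-0.5, 0]
x = -0.25 gives g = 0.425781, positive; keep [-0.5, -0.25]
x = -0.375 gives g = -0.306396, negative; keep [-0.375, -0.25]
x = -0.3125 gives g = 0.0601, positive; keep [-0.375, -0.3125]
x = -0.34375 gives g = -0.1227, negative; keep [-0.34375, -0.3125]

-+-+-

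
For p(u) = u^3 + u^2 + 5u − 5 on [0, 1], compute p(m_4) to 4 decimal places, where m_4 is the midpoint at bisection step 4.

m = 0.5, p(m) = -2.125 (−); new bracket [0.5, 1]
m = 0.75, p(m) = -0.265625 (−); new bracket [0.75, 1]
m = 0.875, p(m) = 0.810547 (+); new bracket [0.75, 0.875]
m = 0.8125, p(m) = 0.259 (+); new bracket [0.75, 0.8125]

0.2590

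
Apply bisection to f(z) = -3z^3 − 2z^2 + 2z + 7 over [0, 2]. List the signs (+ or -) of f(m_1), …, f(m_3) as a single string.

f(1) = 4 > 0, so the root lies in [1, 2]
f(1.5) = -4.625 < 0, so the root lies in [1, 1.5]
f(1.25) = 0.515625 > 0, so the root lies in [1.25, 1.5]

+-+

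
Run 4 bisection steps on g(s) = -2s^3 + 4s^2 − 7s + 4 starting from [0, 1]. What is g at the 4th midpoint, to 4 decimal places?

m = 0.5, g(m) = 1.25 (+); new bracket [0.5, 1]
m = 0.75, g(m) = 0.15625 (+); new bracket [0.75, 1]
m = 0.875, g(m) = -0.402344 (−); new bracket [0.75, 0.875]
m = 0.8125, g(m) = -0.1196 (−); new bracket [0.75, 0.8125]

-0.1196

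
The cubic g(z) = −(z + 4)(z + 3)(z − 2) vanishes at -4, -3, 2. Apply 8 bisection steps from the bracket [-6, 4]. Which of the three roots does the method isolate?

2

m = -1, g(m) = 18 (+); new bracket [-1, 4]
m = 1.5, g(m) = 12.375 (+); new bracket [1.5, 4]
m = 2.75, g(m) = -29.109375 (−); new bracket [1.5, 2.75]
m = 2.125, g(m) = -3.9238 (−); new bracket [1.5, 2.125]
m = 1.8125, g(m) = 5.2449 (+); new bracket [1.8125, 2.125]
m = 1.96875, g(m) = 0.9268 (+); new bracket [1.96875, 2.125]
m = 2.046875, g(m) = -1.4305 (−); new bracket [1.96875, 2.046875]
m = 2.0078125, g(m) = -0.235 (−); new bracket [1.96875, 2.0078125]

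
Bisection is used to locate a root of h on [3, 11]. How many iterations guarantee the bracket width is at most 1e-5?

20

Width after n steps is 8/2^n. Need 2^n ≥ 8/1e-5 = 800000.
2^19 = 524288 < 800000 ≤ 2^20 = 1048576, so n = 20.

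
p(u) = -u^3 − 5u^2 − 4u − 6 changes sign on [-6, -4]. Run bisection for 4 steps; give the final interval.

u = -5 gives p = 14, positive; keep [-5, -4]
u = -4.5 gives p = 1.875, positive; keep [-4.5, -4]
u = -4.25 gives p = -2.546875, negative; keep [-4.5, -4.25]
u = -4.375 gives p = -0.4629, negative; keep [-4.5, -4.375]

[-4.5, -4.375]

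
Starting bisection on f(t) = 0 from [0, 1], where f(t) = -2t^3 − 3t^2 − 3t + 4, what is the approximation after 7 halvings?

m = 0.5, f(m) = 1.5 (+); new bracket [0.5, 1]
m = 0.75, f(m) = -0.78125 (−); new bracket [0.5, 0.75]
m = 0.625, f(m) = 0.464844 (+); new bracket [0.625, 0.75]
m = 0.6875, f(m) = -0.1304 (−); new bracket [0.625, 0.6875]
m = 0.65625, f(m) = 0.174 (+); new bracket [0.65625, 0.6875]
m = 0.671875, f(m) = 0.0235 (+); new bracket [0.671875, 0.6875]
m = 0.6796875, f(m) = -0.053 (−); new bracket [0.671875, 0.6796875]

0.6796875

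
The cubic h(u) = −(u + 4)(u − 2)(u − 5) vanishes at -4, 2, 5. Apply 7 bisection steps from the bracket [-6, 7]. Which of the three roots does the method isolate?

-4

m = 0.5, h(m) = -30.375 (−); new bracket [-6, 0.5]
m = -2.75, h(m) = -46.015625 (−); new bracket [-6, -2.75]
m = -4.375, h(m) = 22.412109 (+); new bracket [-4.375, -2.75]
m = -3.5625, h(m) = -20.8376 (−); new bracket [-4.375, -3.5625]
m = -3.96875, h(m) = -1.6729 (−); new bracket [-4.375, -3.96875]
m = -4.171875, h(m) = 9.7294 (+); new bracket [-4.171875, -3.96875]
m = -4.0703125, h(m) = 3.8714 (+); new bracket [-4.0703125, -3.96875]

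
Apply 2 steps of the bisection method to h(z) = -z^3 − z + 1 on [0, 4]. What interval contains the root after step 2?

z = 2 gives h = -9, negative; keep [0, 2]
z = 1 gives h = -1, negative; keep [0, 1]

[0, 1]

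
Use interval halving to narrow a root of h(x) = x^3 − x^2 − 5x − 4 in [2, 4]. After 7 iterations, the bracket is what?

[3.046875, 3.0625]

m = 3, h(m) = -1 (−); new bracket [3, 4]
m = 3.5, h(m) = 9.125 (+); new bracket [3, 3.5]
m = 3.25, h(m) = 3.515625 (+); new bracket [3, 3.25]
m = 3.125, h(m) = 1.127 (+); new bracket [3, 3.125]
m = 3.0625, h(m) = 0.0315 (+); new bracket [3, 3.0625]
m = 3.03125, h(m) = -0.4922 (−); new bracket [3.03125, 3.0625]
m = 3.046875, h(m) = -0.2323 (−); new bracket [3.046875, 3.0625]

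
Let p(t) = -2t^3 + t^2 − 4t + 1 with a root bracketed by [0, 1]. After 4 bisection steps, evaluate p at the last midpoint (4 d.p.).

p(0.5) = -1 < 0, so the root lies in [0, 0.5]
p(0.25) = 0.03125 > 0, so the root lies in [0.25, 0.5]
p(0.375) = -0.464844 < 0, so the root lies in [0.25, 0.375]
p(0.3125) = -0.2134 < 0, so the root lies in [0.25, 0.3125]

-0.2134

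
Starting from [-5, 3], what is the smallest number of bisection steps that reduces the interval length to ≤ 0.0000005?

Width after n steps is 8/2^n. Need 2^n ≥ 8/0.0000005 = 16000000.
2^23 = 8388608 < 16000000 ≤ 2^24 = 16777216, so n = 24.

24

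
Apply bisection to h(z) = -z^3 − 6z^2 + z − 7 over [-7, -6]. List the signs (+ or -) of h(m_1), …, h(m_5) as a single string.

+-+-+

z = -6.5 gives h = 7.625, positive; keep [-6.5, -6]
z = -6.25 gives h = -3.484375, negative; keep [-6.5, -6.25]
z = -6.375 gives h = 1.865234, positive; keep [-6.375, -6.25]
z = -6.3125 gives h = -0.8601, negative; keep [-6.375, -6.3125]
z = -6.34375 gives h = 0.4898, positive; keep [-6.34375, -6.3125]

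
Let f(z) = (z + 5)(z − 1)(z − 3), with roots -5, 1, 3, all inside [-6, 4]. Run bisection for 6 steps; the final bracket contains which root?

midpoint -1: f = 32 > 0 → [-6, -1]
midpoint -3.5: f = 43.875 > 0 → [-6, -3.5]
midpoint -4.75: f = 11.140625 > 0 → [-6, -4.75]
midpoint -5.375: f = -20.0215 < 0 → [-5.375, -4.75]
midpoint -5.0625: f = -3.0549 < 0 → [-5.0625, -4.75]
midpoint -4.90625: f = 4.3778 > 0 → [-5.0625, -4.90625]

-5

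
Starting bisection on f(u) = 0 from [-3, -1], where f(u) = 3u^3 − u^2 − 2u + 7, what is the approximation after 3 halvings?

m = -2, f(m) = -17 (−); new bracket [-2, -1]
m = -1.5, f(m) = -2.375 (−); new bracket [-1.5, -1]
m = -1.25, f(m) = 2.078125 (+); new bracket [-1.5, -1.25]

-1.25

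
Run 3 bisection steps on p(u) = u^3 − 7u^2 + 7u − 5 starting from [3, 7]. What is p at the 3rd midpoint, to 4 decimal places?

midpoint 5: p = -20 < 0 → [5, 7]
midpoint 6: p = 1 > 0 → [5, 6]
midpoint 5.5: p = -11.875 < 0 → [5.5, 6]

-11.8750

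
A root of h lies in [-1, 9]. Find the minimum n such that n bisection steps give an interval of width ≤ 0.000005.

21

Width after n steps is 10/2^n. Need 2^n ≥ 10/0.000005 = 2000000.
2^20 = 1048576 < 2000000 ≤ 2^21 = 2097152, so n = 21.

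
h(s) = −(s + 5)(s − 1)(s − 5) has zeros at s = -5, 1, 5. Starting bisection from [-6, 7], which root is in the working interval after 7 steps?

-5

s = 0.5 gives h = -12.375, negative; keep [-6, 0.5]
s = -2.75 gives h = -65.390625, negative; keep [-6, -2.75]
s = -4.375 gives h = -31.494141, negative; keep [-6, -4.375]
s = -5.1875 gives h = 11.8191, positive; keep [-5.1875, -4.375]
s = -4.78125 gives h = -12.3698, negative; keep [-5.1875, -4.78125]
s = -4.984375 gives h = -0.9336, negative; keep [-5.1875, -4.984375]
s = -5.0859375 gives h = 5.275, positive; keep [-5.0859375, -4.984375]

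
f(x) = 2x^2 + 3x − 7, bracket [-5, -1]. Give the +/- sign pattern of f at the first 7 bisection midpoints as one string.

f(-3) = 2 > 0, so the root lies in [-3, -1]
f(-2) = -5 < 0, so the root lies in [-3, -2]
f(-2.5) = -2 < 0, so the root lies in [-3, -2.5]
f(-2.75) = -0.125 < 0, so the root lies in [-3, -2.75]
f(-2.875) = 0.9062 > 0, so the root lies in [-2.875, -2.75]
f(-2.8125) = 0.3828 > 0, so the root lies in [-2.8125, -2.75]
f(-2.78125) = 0.127 > 0, so the root lies in [-2.78125, -2.75]

+---+++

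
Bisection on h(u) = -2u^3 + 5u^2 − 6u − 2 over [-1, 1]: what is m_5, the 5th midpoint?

u = 0 gives h = -2, negative; keep [-1, 0]
u = -0.5 gives h = 2.5, positive; keep [-0.5, 0]
u = -0.25 gives h = -0.15625, negative; keep [-0.5, -0.25]
u = -0.375 gives h = 1.0586, positive; keep [-0.375, -0.25]
u = -0.3125 gives h = 0.4243, positive; keep [-0.3125, -0.25]

-0.3125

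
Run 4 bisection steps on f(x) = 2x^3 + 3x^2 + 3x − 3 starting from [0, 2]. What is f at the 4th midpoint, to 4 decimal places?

0.5352

f(1) = 5 > 0, so the root lies in [0, 1]
f(0.5) = -0.5 < 0, so the root lies in [0.5, 1]
f(0.75) = 1.78125 > 0, so the root lies in [0.5, 0.75]
f(0.625) = 0.5352 > 0, so the root lies in [0.5, 0.625]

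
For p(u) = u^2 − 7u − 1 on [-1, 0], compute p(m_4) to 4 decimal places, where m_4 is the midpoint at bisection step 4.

p(-0.5) = 2.75 > 0, so the root lies in [-0.5, 0]
p(-0.25) = 0.8125 > 0, so the root lies in [-0.25, 0]
p(-0.125) = -0.109375 < 0, so the root lies in [-0.25, -0.125]
p(-0.1875) = 0.3477 > 0, so the root lies in [-0.1875, -0.125]

0.3477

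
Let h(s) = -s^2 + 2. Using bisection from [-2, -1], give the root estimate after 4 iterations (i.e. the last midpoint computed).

h(-1.5) = -0.25 < 0, so the root lies in [-1.5, -1]
h(-1.25) = 0.4375 > 0, so the root lies in [-1.5, -1.25]
h(-1.375) = 0.109375 > 0, so the root lies in [-1.5, -1.375]
h(-1.4375) = -0.0664 < 0, so the root lies in [-1.4375, -1.375]

-1.4375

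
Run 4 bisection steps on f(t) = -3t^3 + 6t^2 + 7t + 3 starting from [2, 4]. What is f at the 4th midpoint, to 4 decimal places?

f(3) = -3 < 0, so the root lies in [2, 3]
f(2.5) = 11.125 > 0, so the root lies in [2.5, 3]
f(2.75) = 5.234375 > 0, so the root lies in [2.75, 3]
f(2.875) = 1.4277 > 0, so the root lies in [2.875, 3]

1.4277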